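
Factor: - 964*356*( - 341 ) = 2^4  *11^1*31^1*89^1 * 241^1 = 117025744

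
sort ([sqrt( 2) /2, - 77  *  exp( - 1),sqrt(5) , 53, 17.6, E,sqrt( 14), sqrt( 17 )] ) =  [ - 77*exp(- 1),sqrt( 2 )/2,sqrt( 5 ), E, sqrt( 14 ), sqrt( 17 ),17.6, 53 ] 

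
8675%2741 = 452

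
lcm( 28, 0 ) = 0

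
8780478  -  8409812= 370666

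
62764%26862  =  9040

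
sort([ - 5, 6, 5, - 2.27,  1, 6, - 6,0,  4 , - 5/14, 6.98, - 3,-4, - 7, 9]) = [ - 7 , - 6, - 5, - 4, - 3, - 2.27, - 5/14, 0,1,4, 5, 6, 6,  6.98,9 ]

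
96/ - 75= - 2 + 18/25 = - 1.28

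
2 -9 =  - 7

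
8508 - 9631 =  - 1123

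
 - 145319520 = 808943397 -954262917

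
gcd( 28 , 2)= 2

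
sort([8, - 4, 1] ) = [ - 4 , 1,8]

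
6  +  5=11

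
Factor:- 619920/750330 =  - 2^3 * 41^1 * 397^( - 1)   =  -328/397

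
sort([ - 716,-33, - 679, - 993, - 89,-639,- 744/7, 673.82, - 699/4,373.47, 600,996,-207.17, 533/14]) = [ - 993,-716,-679, - 639,-207.17,  -  699/4 , - 744/7,-89,  -  33 , 533/14, 373.47,600, 673.82,996]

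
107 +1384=1491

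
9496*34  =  322864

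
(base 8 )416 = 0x10e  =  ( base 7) 534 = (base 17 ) ff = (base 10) 270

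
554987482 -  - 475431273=1030418755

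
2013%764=485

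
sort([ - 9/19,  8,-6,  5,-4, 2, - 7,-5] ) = [  -  7, - 6, - 5,-4, - 9/19,2,5, 8]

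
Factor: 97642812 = 2^2 * 3^1*41^1*198461^1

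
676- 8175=  -  7499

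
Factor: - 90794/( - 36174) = 3^(  -  1)*11^1 * 4127^1*6029^( - 1) = 45397/18087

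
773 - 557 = 216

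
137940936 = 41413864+96527072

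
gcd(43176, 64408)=8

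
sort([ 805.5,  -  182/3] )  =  [ - 182/3, 805.5]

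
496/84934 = 248/42467= 0.01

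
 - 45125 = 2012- 47137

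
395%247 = 148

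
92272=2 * 46136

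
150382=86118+64264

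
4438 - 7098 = - 2660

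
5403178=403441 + 4999737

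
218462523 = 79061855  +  139400668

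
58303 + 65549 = 123852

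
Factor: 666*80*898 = 47845440 = 2^6*3^2 * 5^1*37^1*449^1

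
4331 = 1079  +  3252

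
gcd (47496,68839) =1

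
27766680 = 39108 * 710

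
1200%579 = 42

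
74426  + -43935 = 30491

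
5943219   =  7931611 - 1988392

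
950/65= 14 + 8/13 = 14.62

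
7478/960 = 3739/480 = 7.79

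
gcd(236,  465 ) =1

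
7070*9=63630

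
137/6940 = 137/6940=0.02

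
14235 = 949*15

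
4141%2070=1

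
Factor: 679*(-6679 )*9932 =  - 2^2 *7^1*13^1*97^1*191^1*6679^1 = - 45042027212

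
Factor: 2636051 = 11^1*239641^1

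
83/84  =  83/84 = 0.99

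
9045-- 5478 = 14523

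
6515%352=179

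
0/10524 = 0 = 0.00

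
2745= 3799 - 1054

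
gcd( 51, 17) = 17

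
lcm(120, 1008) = 5040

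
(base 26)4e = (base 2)1110110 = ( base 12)9A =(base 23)53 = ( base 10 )118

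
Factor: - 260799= -3^1*7^1*11^1*1129^1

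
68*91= 6188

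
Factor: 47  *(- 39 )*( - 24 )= 43992= 2^3*3^2  *  13^1*47^1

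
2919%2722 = 197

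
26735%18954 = 7781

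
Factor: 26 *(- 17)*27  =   - 2^1*3^3*13^1  *  17^1 = - 11934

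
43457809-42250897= 1206912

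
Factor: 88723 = 17^2*307^1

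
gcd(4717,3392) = 53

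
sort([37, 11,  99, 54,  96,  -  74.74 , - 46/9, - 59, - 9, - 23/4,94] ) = [ - 74.74,-59, - 9 , - 23/4,-46/9, 11,37, 54, 94, 96, 99]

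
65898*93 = 6128514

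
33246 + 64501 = 97747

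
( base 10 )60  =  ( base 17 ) 39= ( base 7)114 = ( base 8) 74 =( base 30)20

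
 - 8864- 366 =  - 9230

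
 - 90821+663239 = 572418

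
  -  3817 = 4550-8367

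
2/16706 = 1/8353=0.00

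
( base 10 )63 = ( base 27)29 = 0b111111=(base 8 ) 77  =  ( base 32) 1v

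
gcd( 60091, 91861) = 1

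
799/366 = 2 + 67/366= 2.18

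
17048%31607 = 17048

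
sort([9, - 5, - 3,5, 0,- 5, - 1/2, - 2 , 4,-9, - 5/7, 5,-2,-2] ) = [ - 9, - 5,-5, - 3, - 2, - 2 , - 2,-5/7, - 1/2 , 0, 4, 5, 5, 9]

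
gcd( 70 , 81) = 1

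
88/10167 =88/10167 = 0.01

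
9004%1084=332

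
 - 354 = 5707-6061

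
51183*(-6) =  - 307098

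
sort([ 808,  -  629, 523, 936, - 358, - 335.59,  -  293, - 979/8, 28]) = [ -629 , - 358, - 335.59,-293, - 979/8, 28, 523, 808 , 936]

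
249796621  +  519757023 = 769553644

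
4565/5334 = 4565/5334 = 0.86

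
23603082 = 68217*346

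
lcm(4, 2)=4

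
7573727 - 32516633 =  - 24942906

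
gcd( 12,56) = 4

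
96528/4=24132= 24132.00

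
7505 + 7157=14662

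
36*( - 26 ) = -936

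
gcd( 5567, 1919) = 19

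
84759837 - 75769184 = 8990653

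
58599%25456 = 7687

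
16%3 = 1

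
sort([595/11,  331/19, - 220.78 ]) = [ - 220.78, 331/19,595/11] 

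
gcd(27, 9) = 9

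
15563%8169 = 7394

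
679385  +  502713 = 1182098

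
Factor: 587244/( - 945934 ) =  - 293622/472967 = - 2^1*3^1 * 7^1*11^(  -  1)*19^( - 1)*31^( - 1)*73^( - 1)*6991^1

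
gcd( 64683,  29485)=1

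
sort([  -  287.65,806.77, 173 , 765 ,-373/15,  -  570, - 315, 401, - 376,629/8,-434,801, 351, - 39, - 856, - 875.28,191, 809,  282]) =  [ -875.28 , - 856, - 570, - 434, - 376,  -  315, - 287.65, - 39,  -  373/15,629/8,173,191 , 282,351, 401, 765, 801, 806.77, 809 ] 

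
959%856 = 103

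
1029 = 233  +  796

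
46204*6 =277224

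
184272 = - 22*( - 8376)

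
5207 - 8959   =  -3752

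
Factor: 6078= 2^1*3^1*1013^1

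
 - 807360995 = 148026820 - 955387815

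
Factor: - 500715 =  - 3^3*5^1 * 3709^1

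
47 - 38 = 9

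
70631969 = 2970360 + 67661609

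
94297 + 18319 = 112616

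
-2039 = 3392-5431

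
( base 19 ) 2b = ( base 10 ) 49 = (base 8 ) 61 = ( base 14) 37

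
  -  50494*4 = -201976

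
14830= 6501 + 8329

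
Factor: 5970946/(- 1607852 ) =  - 2985473/803926 = -  2^( - 1 )*229^1*541^( - 1 )*743^ ( - 1)*13037^1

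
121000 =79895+41105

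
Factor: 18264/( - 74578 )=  - 12/49 =-  2^2* 3^1*7^( - 2 ) 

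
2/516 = 1/258= 0.00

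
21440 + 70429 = 91869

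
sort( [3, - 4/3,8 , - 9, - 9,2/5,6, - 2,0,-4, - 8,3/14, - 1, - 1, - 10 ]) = [ - 10, - 9, - 9, - 8, - 4,-2, - 4/3,  -  1, - 1,0,3/14, 2/5,  3, 6, 8 ] 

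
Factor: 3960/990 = 2^2=4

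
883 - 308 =575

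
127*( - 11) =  - 1397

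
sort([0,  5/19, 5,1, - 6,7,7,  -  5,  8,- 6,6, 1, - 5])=[ - 6,-6, - 5,  -  5, 0,5/19,1,1,5, 6 , 7,7 , 8 ] 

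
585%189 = 18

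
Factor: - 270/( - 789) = 90/263 =2^1*3^2* 5^1*263^( - 1 ) 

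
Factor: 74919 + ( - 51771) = 23148 = 2^2*3^2*643^1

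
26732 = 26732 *1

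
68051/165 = 68051/165 = 412.43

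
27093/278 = 97  +  127/278 = 97.46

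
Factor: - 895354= - 2^1*447677^1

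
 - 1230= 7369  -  8599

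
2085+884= 2969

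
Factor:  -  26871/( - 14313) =689/367=13^1*53^1*367^( - 1 ) 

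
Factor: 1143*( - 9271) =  -3^2*73^1*127^2= - 10596753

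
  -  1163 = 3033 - 4196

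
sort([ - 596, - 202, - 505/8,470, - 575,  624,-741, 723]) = [ - 741,-596, - 575, - 202,  -  505/8,470,  624,723]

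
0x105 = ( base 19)DE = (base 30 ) 8l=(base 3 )100200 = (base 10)261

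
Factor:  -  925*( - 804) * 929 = 690897300 = 2^2*3^1*5^2*37^1 * 67^1*929^1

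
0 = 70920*0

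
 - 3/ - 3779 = 3/3779 = 0.00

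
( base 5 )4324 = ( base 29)K9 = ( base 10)589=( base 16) 24D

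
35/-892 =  - 1 + 857/892= - 0.04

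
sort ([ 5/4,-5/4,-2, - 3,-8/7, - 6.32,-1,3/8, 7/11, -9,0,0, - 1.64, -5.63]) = [-9,  -  6.32,-5.63, - 3 , - 2,-1.64, - 5/4, - 8/7  ,-1,  0, 0,3/8  ,  7/11,5/4 ]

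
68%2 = 0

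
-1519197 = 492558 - 2011755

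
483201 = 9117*53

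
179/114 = 179/114 = 1.57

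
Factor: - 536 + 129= -11^1*37^1 = - 407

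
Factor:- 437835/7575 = - 289/5 = - 5^( - 1)*17^2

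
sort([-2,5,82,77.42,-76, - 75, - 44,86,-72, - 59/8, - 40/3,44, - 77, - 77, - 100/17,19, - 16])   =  [ - 77, - 77,  -  76,  -  75, - 72, - 44,- 16, - 40/3, - 59/8,-100/17, - 2,  5, 19,44,77.42 , 82,86]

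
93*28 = 2604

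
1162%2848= 1162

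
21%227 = 21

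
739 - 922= - 183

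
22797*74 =1686978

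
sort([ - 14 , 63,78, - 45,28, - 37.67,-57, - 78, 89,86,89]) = [ - 78, - 57,-45, - 37.67, - 14 , 28,63 , 78,86 , 89, 89]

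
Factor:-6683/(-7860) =2^( - 2)*3^( - 1)*5^( - 1)*41^1*131^( - 1 )*163^1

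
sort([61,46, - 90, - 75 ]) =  [ - 90, - 75, 46,61 ] 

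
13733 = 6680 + 7053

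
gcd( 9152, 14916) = 44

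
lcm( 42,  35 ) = 210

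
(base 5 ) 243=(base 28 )2H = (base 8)111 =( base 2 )1001001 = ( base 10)73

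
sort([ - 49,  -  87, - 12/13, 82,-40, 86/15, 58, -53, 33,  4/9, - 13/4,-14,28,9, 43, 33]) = [ - 87, - 53, - 49 ,  -  40, - 14,-13/4, - 12/13,  4/9, 86/15,9,  28,33,  33, 43 , 58,  82]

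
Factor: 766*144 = 110304  =  2^5*3^2*383^1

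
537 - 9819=-9282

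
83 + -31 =52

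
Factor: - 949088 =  - 2^5*7^1 * 19^1 *223^1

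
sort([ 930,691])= [ 691 , 930 ] 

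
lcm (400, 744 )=37200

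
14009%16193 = 14009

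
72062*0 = 0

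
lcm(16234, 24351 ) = 48702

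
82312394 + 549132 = 82861526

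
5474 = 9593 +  - 4119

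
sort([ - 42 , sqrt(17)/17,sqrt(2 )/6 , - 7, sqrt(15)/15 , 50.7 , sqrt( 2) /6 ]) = [  -  42 ,- 7,sqrt (2 ) /6, sqrt( 2 ) /6,sqrt(17 )/17 , sqrt( 15)/15, 50.7 ]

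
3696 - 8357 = -4661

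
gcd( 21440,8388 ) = 4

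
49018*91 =4460638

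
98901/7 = 98901/7 = 14128.71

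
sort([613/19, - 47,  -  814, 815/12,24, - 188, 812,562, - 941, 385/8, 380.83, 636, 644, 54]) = [ - 941, - 814, - 188, - 47, 24,613/19, 385/8, 54, 815/12,  380.83,562, 636, 644,812]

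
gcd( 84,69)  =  3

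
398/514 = 199/257 = 0.77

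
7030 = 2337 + 4693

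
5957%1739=740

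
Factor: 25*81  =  2025 = 3^4  *5^2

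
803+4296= 5099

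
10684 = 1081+9603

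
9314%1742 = 604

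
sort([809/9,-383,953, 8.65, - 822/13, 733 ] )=[- 383, - 822/13,8.65, 809/9,733,953]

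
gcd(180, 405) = 45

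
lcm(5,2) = 10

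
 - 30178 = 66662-96840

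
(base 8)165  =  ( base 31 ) 3O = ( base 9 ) 140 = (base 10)117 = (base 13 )90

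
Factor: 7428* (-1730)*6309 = -81073425960 = -2^3* 3^3*5^1*173^1*619^1*701^1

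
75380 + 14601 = 89981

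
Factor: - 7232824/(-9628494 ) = 2^2 * 3^( - 1) * 17^(  -  1)*94397^( - 1 ) * 904103^1 = 3616412/4814247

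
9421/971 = 9 + 682/971=9.70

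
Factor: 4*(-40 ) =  - 2^5* 5^1 = - 160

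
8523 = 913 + 7610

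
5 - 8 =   -  3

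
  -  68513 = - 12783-55730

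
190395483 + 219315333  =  409710816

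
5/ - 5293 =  - 1 + 5288/5293  =  - 0.00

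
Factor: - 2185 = - 5^1  *  19^1*23^1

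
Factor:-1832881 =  - 1832881^1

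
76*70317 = 5344092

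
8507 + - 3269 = 5238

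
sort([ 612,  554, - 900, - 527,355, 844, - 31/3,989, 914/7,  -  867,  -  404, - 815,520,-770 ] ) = [ - 900, - 867, - 815, - 770 ,-527, - 404, - 31/3, 914/7,355, 520, 554,612,844,989 ] 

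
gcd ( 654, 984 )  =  6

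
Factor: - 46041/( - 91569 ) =103^1 * 131^(- 1)*149^1 * 233^( -1 )=15347/30523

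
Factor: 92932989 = 3^1*30977663^1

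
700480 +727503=1427983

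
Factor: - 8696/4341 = -2^3*3^( - 1 )*1087^1*1447^( - 1)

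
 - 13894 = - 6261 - 7633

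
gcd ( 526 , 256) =2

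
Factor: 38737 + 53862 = 13^1*17^1 * 419^1 = 92599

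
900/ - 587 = -2 + 274/587 = - 1.53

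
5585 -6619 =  - 1034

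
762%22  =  14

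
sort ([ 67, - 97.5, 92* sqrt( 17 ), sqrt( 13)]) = [-97.5, sqrt(13 ), 67, 92  *  sqrt(17)] 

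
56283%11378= 10771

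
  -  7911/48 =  - 2637/16 =- 164.81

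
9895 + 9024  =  18919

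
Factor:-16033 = - 16033^1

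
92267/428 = 215+247/428 = 215.58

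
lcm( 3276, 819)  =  3276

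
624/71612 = 156/17903 =0.01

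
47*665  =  31255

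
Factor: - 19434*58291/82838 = -566413647/41419  =  - 3^1*7^( - 1 )*41^1*61^( - 1)*71^1*79^1 *97^(  -  1) *821^1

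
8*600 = 4800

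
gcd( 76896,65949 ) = 267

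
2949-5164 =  - 2215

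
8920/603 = 14 + 478/603= 14.79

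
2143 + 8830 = 10973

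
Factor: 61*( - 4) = -244 = -2^2*61^1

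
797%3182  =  797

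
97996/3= 97996/3= 32665.33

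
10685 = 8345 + 2340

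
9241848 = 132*70014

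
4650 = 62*75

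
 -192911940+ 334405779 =141493839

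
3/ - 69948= - 1 + 23315/23316 = -0.00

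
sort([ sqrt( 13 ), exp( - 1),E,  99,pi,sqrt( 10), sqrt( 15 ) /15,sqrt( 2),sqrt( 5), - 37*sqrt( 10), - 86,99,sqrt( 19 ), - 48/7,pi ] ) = [ - 37*sqrt( 10),  -  86 ,-48/7  ,  sqrt ( 15 ) /15,exp(-1),sqrt( 2),sqrt(5 ),  E,  pi,pi,  sqrt (10 ),sqrt ( 13 ), sqrt(19 ),99, 99 ] 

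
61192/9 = 61192/9 =6799.11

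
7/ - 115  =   - 7/115  =  -  0.06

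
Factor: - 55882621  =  -17^1*467^1*7039^1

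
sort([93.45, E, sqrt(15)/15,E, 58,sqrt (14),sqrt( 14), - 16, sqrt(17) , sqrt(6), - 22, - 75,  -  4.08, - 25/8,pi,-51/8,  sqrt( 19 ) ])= [- 75, - 22, - 16, - 51/8 ,-4.08 , - 25/8 , sqrt(15 ) /15,sqrt( 6), E, E, pi,sqrt(14 ), sqrt( 14), sqrt( 17 ), sqrt(19),58, 93.45] 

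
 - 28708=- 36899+8191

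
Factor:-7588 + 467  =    -  7121^1 = - 7121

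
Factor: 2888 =2^3 * 19^2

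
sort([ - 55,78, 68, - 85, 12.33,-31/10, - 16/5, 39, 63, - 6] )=[  -  85, - 55, - 6,  -  16/5,-31/10, 12.33,39, 63, 68  ,  78]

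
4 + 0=4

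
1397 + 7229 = 8626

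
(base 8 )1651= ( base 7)2506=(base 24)1f1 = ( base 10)937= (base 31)u7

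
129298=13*9946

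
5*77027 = 385135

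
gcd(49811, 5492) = 1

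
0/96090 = 0 = 0.00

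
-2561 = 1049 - 3610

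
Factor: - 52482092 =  - 2^2*13^1*251^1*4021^1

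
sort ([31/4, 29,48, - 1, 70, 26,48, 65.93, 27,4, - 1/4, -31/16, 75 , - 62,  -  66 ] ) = [  -  66, - 62, - 31/16,  -  1, - 1/4, 4,31/4, 26, 27,29 , 48, 48, 65.93,70, 75 ]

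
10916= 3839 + 7077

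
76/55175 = 76/55175 = 0.00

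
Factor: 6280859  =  13^1*83^1*5821^1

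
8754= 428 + 8326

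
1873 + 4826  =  6699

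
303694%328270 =303694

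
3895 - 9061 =-5166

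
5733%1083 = 318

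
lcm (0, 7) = 0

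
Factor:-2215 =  - 5^1*443^1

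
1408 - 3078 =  - 1670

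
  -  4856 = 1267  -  6123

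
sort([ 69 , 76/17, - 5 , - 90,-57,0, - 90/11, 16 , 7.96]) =[ - 90, - 57, - 90/11,-5, 0, 76/17, 7.96, 16, 69] 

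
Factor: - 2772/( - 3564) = 7/9   =  3^ (  -  2)*7^1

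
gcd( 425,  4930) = 85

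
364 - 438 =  - 74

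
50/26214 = 25/13107 = 0.00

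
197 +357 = 554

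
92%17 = 7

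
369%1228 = 369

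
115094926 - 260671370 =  - 145576444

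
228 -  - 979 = 1207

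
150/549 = 50/183 = 0.27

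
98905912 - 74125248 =24780664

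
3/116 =3/116 = 0.03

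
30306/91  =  333+3/91  =  333.03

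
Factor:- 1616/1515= - 2^4*3^ (-1)*5^( - 1) = - 16/15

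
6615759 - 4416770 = 2198989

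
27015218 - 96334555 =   -  69319337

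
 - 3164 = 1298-4462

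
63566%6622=3968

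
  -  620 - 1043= -1663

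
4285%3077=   1208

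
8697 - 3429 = 5268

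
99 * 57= 5643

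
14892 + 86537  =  101429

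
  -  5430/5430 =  -1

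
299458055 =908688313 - 609230258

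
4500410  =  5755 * 782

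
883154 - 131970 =751184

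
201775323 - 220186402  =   - 18411079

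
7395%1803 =183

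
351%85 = 11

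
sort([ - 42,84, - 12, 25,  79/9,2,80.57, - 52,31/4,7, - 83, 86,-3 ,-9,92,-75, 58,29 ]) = [ - 83,  -  75,  -  52, - 42,-12, - 9,-3,2,7,31/4,79/9,25,29,  58,80.57,84,  86, 92 ] 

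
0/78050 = 0  =  0.00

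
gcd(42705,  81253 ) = 1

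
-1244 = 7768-9012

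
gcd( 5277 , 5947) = 1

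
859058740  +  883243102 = 1742301842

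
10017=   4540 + 5477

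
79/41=79/41 = 1.93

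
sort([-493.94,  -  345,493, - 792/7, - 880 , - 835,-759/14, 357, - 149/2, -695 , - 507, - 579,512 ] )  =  [ - 880,-835,-695, - 579,-507,- 493.94 , - 345, - 792/7, - 149/2, - 759/14,357, 493,512 ]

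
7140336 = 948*7532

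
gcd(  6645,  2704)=1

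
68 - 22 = 46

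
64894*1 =64894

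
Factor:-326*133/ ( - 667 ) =43358/667 = 2^1*7^1*19^1*23^(  -  1 )*29^(  -  1)*163^1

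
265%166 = 99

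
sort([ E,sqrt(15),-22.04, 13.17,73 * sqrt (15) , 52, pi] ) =[ - 22.04, E,pi,sqrt(15),13.17 , 52 , 73*sqrt ( 15)] 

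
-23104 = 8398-31502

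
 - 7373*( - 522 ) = 3848706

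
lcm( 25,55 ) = 275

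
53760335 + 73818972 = 127579307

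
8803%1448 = 115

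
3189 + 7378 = 10567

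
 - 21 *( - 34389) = 722169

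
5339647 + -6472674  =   - 1133027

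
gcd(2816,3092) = 4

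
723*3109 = 2247807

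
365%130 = 105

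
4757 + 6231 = 10988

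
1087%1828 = 1087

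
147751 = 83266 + 64485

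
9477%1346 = 55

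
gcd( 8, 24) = 8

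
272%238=34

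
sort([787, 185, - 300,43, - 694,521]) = [ - 694 , - 300 , 43, 185 , 521, 787 ] 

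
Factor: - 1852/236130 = -2/255 = -2^1*3^(-1)* 5^( - 1 ) * 17^ (-1)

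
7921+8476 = 16397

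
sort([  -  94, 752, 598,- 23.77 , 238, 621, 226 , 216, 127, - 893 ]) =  [ - 893, - 94,-23.77,  127,  216, 226, 238,598,621,752]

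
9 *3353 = 30177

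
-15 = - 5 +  - 10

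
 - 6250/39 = -161 + 29/39 = - 160.26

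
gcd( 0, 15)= 15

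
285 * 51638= 14716830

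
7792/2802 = 2+ 1094/1401 = 2.78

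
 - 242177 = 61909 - 304086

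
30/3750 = 1/125 = 0.01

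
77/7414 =7/674 = 0.01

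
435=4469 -4034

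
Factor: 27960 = 2^3 * 3^1*5^1*233^1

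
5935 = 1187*5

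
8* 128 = 1024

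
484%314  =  170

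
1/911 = 1/911 = 0.00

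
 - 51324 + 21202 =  - 30122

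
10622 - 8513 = 2109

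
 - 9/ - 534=3/178 = 0.02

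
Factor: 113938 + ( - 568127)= - 454189 = - 17^1 *26717^1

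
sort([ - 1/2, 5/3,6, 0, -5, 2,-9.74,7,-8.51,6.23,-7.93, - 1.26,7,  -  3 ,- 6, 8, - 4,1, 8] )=[-9.74, -8.51,-7.93, - 6,  -  5, - 4,  -  3,  -  1.26, - 1/2, 0  ,  1, 5/3, 2,6, 6.23, 7, 7,8, 8 ]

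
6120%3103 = 3017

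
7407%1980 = 1467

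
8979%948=447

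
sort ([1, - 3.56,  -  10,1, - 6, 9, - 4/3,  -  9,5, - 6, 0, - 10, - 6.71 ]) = [ - 10, - 10 ,  -  9,  -  6.71, - 6, - 6, -3.56, - 4/3,0, 1,1,5, 9 ]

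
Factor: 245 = 5^1*7^2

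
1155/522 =385/174 = 2.21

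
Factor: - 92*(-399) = 36708 = 2^2*3^1 * 7^1*19^1*23^1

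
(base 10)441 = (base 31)e7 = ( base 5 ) 3231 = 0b110111001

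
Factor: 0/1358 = 0=0^1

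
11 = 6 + 5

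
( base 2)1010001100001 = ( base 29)65Q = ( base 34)4HF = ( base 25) 88h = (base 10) 5217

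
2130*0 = 0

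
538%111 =94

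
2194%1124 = 1070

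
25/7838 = 25/7838=0.00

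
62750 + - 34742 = 28008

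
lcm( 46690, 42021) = 420210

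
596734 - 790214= -193480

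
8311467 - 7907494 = 403973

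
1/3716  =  1/3716= 0.00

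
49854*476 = 23730504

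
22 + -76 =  - 54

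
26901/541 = 26901/541 = 49.72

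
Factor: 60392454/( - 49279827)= - 20130818/16426609 = - 2^1*41^(-1 )*521^ ( - 1)*769^( - 1)*10065409^1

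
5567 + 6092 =11659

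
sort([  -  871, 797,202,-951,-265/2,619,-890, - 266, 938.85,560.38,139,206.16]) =[ - 951 , - 890,-871,  -  266, -265/2, 139,202,206.16,560.38,619,  797, 938.85]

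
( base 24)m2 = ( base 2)1000010010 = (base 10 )530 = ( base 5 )4110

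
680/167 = 680/167  =  4.07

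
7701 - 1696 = 6005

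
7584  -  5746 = 1838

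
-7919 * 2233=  - 17683127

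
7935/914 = 8 + 623/914 =8.68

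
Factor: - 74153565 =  - 3^2 *5^1*1647857^1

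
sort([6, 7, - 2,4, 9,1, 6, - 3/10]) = [ -2, - 3/10,1, 4, 6,6,7,9 ] 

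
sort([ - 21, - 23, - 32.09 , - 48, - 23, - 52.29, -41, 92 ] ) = [ - 52.29, - 48, - 41, - 32.09 , - 23, -23,-21 , 92]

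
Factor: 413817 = 3^1*271^1* 509^1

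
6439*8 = 51512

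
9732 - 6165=3567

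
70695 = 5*14139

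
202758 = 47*4314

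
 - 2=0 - 2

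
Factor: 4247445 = 3^1*5^1*283163^1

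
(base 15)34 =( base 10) 49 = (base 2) 110001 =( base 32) 1H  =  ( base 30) 1j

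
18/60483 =6/20161 = 0.00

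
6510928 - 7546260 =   -  1035332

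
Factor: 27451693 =4679^1 * 5867^1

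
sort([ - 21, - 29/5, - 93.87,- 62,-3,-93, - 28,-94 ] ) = [  -  94 , -93.87, - 93,-62, - 28, - 21,-29/5, - 3]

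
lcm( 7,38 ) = 266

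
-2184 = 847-3031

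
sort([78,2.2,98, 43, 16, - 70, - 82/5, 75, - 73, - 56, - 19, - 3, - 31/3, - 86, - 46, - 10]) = [ - 86 , - 73, - 70, -56, - 46, - 19, - 82/5, - 31/3,  -  10, - 3, 2.2,16, 43,75,  78, 98 ] 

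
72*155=11160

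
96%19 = 1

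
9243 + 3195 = 12438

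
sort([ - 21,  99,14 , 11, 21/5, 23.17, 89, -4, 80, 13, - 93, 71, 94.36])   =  [ - 93, - 21 , - 4, 21/5,11, 13, 14, 23.17,  71,80,89, 94.36, 99 ]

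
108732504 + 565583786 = 674316290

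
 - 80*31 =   -  2480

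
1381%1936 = 1381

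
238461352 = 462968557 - 224507205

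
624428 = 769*812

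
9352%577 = 120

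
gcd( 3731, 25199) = 1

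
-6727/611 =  -6727/611 = -11.01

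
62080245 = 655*94779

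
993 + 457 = 1450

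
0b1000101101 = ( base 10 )557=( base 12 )3a5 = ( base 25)M7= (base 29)j6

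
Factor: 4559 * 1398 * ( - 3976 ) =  - 2^4*3^1 * 7^1*47^1 * 71^1 * 97^1*233^1 =-  25340964432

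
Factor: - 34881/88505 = -3^1*5^( - 1) * 7^1 *11^1*31^( - 1 ) * 151^1* 571^( - 1) 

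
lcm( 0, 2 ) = 0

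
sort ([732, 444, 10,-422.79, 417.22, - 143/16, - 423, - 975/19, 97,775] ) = [ - 423, -422.79, - 975/19,-143/16,10 , 97,  417.22 , 444,732,775]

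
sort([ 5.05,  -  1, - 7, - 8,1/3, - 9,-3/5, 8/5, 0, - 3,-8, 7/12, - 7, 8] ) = [ - 9, - 8,  -  8,  -  7, - 7, - 3, - 1, - 3/5, 0, 1/3, 7/12,8/5,5.05, 8]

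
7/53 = 7/53 = 0.13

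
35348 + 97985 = 133333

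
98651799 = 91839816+6811983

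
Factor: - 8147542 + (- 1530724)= - 9678266  =  - 2^1*13^1*372241^1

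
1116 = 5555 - 4439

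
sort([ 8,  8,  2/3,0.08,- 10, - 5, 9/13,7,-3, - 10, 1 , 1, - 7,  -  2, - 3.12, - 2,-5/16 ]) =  [  -  10 , - 10,-7,-5, - 3.12, - 3,-2 , - 2, -5/16, 0.08, 2/3,9/13, 1,1,7,8, 8] 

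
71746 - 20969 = 50777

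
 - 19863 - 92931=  - 112794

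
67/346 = 67/346 = 0.19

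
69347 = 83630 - 14283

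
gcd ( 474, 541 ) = 1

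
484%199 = 86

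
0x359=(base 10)857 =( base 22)1gl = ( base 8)1531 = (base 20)22h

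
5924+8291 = 14215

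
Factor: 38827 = 41^1*947^1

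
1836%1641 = 195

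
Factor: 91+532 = 7^1*89^1 = 623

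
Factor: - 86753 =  - 86753^1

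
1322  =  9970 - 8648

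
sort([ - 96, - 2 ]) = [ - 96, - 2]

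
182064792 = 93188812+88875980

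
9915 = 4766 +5149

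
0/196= 0= 0.00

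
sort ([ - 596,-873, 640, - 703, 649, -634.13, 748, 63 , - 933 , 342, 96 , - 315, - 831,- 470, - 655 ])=[ - 933,- 873, - 831, - 703,-655, - 634.13, - 596, - 470,  -  315,63,96, 342, 640,649, 748] 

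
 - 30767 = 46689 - 77456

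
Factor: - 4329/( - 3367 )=9/7  =  3^2 *7^( - 1 ) 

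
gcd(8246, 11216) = 2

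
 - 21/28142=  - 21/28142 = - 0.00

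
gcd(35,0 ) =35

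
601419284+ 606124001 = 1207543285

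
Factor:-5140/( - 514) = 10 =2^1*5^1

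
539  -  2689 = - 2150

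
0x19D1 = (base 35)5DT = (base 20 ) ga9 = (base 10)6609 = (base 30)7A9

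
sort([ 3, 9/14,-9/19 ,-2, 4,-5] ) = [ - 5,-2, - 9/19, 9/14, 3,4] 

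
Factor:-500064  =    -  2^5*3^1*5209^1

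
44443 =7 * 6349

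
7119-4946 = 2173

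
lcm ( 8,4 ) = 8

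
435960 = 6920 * 63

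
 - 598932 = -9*66548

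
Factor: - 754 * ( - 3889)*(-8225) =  - 24118216850 = - 2^1*5^2*7^1*13^1*29^1*47^1*3889^1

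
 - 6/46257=-2/15419 =-0.00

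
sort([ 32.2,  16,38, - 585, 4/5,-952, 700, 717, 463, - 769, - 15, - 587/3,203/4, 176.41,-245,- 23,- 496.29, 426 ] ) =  [ - 952, - 769, - 585,  -  496.29, - 245 ,-587/3, - 23, - 15, 4/5 , 16, 32.2, 38,203/4, 176.41,426, 463,700,717 ]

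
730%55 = 15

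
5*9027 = 45135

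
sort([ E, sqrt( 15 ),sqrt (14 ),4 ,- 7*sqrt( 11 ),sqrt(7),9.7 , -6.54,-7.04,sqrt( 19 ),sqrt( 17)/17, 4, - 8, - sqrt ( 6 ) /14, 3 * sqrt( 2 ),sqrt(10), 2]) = [ - 7*sqrt( 11),-8 ,  -  7.04, - 6.54,  -  sqrt(6) /14,sqrt( 17 ) /17,2, sqrt( 7),  E,sqrt( 10), sqrt( 14 ), sqrt( 15 ) , 4,4 , 3 * sqrt (2),sqrt (19),  9.7 ] 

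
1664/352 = 4 + 8/11 = 4.73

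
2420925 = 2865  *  845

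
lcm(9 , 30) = 90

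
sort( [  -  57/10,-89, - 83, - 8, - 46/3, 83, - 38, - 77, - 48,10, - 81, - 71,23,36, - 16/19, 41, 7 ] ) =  [ - 89, -83, - 81 , - 77,-71, - 48, -38, - 46/3,  -  8,  -  57/10, - 16/19 , 7,10 , 23,  36,41,83] 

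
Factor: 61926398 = 2^1*2081^1*14879^1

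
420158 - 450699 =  - 30541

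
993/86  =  993/86 = 11.55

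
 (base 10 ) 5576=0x15c8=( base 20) DIG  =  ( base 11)420a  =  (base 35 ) 4jb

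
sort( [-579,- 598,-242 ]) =[ - 598, - 579, - 242]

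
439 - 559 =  - 120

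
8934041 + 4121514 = 13055555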